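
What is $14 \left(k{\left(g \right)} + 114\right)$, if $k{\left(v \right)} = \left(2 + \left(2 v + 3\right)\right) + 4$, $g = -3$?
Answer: $1638$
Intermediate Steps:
$k{\left(v \right)} = 9 + 2 v$ ($k{\left(v \right)} = \left(2 + \left(3 + 2 v\right)\right) + 4 = \left(5 + 2 v\right) + 4 = 9 + 2 v$)
$14 \left(k{\left(g \right)} + 114\right) = 14 \left(\left(9 + 2 \left(-3\right)\right) + 114\right) = 14 \left(\left(9 - 6\right) + 114\right) = 14 \left(3 + 114\right) = 14 \cdot 117 = 1638$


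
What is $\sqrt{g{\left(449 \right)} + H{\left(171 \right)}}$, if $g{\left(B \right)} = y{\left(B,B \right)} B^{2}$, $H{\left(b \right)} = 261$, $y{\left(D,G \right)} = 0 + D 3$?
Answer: $2 \sqrt{67889202} \approx 16479.0$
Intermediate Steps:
$y{\left(D,G \right)} = 3 D$ ($y{\left(D,G \right)} = 0 + 3 D = 3 D$)
$g{\left(B \right)} = 3 B^{3}$ ($g{\left(B \right)} = 3 B B^{2} = 3 B^{3}$)
$\sqrt{g{\left(449 \right)} + H{\left(171 \right)}} = \sqrt{3 \cdot 449^{3} + 261} = \sqrt{3 \cdot 90518849 + 261} = \sqrt{271556547 + 261} = \sqrt{271556808} = 2 \sqrt{67889202}$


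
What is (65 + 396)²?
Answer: 212521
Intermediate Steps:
(65 + 396)² = 461² = 212521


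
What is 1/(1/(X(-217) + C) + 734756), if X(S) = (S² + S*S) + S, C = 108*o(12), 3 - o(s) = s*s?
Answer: 78733/57849544149 ≈ 1.3610e-6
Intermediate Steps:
o(s) = 3 - s² (o(s) = 3 - s*s = 3 - s²)
C = -15228 (C = 108*(3 - 1*12²) = 108*(3 - 1*144) = 108*(3 - 144) = 108*(-141) = -15228)
X(S) = S + 2*S² (X(S) = (S² + S²) + S = 2*S² + S = S + 2*S²)
1/(1/(X(-217) + C) + 734756) = 1/(1/(-217*(1 + 2*(-217)) - 15228) + 734756) = 1/(1/(-217*(1 - 434) - 15228) + 734756) = 1/(1/(-217*(-433) - 15228) + 734756) = 1/(1/(93961 - 15228) + 734756) = 1/(1/78733 + 734756) = 1/(57849544149/78733) = 78733/57849544149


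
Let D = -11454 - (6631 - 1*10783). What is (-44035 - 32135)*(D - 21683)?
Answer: 2207787450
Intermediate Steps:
D = -7302 (D = -11454 - (6631 - 10783) = -11454 - 1*(-4152) = -11454 + 4152 = -7302)
(-44035 - 32135)*(D - 21683) = (-44035 - 32135)*(-7302 - 21683) = -76170*(-28985) = 2207787450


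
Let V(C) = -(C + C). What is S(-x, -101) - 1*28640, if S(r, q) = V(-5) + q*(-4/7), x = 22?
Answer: -200006/7 ≈ -28572.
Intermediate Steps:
V(C) = -2*C
S(r, q) = 10 - 4*q/7 (S(r, q) = -2*(-5) + q*(-4/7) = 10 + q*(-4*⅐) = 10 + q*(-4/7) = 10 - 4*q/7)
S(-x, -101) - 1*28640 = (10 - 4/7*(-101)) - 1*28640 = (10 + 404/7) - 28640 = 474/7 - 28640 = -200006/7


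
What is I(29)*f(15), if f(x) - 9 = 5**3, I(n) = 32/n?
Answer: 4288/29 ≈ 147.86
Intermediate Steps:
f(x) = 134 (f(x) = 9 + 5**3 = 9 + 125 = 134)
I(29)*f(15) = (32/29)*134 = 4288/29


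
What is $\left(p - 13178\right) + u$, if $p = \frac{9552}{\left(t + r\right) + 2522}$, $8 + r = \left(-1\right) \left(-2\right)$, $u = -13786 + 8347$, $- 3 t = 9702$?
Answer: $- \frac{6688279}{359} \approx -18630.0$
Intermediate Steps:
$t = -3234$ ($t = \left(- \frac{1}{3}\right) 9702 = -3234$)
$u = -5439$
$r = -6$ ($r = -8 - -2 = -8 + 2 = -6$)
$p = - \frac{4776}{359}$ ($p = \frac{9552}{\left(-3234 - 6\right) + 2522} = \frac{9552}{-3240 + 2522} = \frac{9552}{-718} = 9552 \left(- \frac{1}{718}\right) = - \frac{4776}{359} \approx -13.304$)
$\left(p - 13178\right) + u = \left(- \frac{4776}{359} - 13178\right) - 5439 = - \frac{4735678}{359} - 5439 = - \frac{6688279}{359}$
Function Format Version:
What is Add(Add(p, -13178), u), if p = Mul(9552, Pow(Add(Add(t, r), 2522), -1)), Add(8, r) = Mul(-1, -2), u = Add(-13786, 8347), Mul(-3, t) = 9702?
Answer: Rational(-6688279, 359) ≈ -18630.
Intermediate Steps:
t = -3234 (t = Mul(Rational(-1, 3), 9702) = -3234)
u = -5439
r = -6 (r = Add(-8, Mul(-1, -2)) = Add(-8, 2) = -6)
p = Rational(-4776, 359) (p = Mul(9552, Pow(Add(Add(-3234, -6), 2522), -1)) = Mul(9552, Pow(Add(-3240, 2522), -1)) = Mul(9552, Pow(-718, -1)) = Mul(9552, Rational(-1, 718)) = Rational(-4776, 359) ≈ -13.304)
Add(Add(p, -13178), u) = Add(Add(Rational(-4776, 359), -13178), -5439) = Add(Rational(-4735678, 359), -5439) = Rational(-6688279, 359)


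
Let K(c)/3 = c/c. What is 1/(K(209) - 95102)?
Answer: -1/95099 ≈ -1.0515e-5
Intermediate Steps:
K(c) = 3 (K(c) = 3*(c/c) = 3*1 = 3)
1/(K(209) - 95102) = 1/(3 - 95102) = 1/(-95099) = -1/95099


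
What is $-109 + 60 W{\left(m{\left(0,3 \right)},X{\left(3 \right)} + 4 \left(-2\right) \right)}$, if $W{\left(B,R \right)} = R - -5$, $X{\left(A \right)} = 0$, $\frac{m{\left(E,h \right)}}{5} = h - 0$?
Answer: $-289$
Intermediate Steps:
$m{\left(E,h \right)} = 5 h$ ($m{\left(E,h \right)} = 5 \left(h - 0\right) = 5 \left(h + 0\right) = 5 h$)
$W{\left(B,R \right)} = 5 + R$ ($W{\left(B,R \right)} = R + 5 = 5 + R$)
$-109 + 60 W{\left(m{\left(0,3 \right)},X{\left(3 \right)} + 4 \left(-2\right) \right)} = -109 + 60 \left(5 + \left(0 + 4 \left(-2\right)\right)\right) = -109 + 60 \left(5 + \left(0 - 8\right)\right) = -109 + 60 \left(5 - 8\right) = -109 + 60 \left(-3\right) = -109 - 180 = -289$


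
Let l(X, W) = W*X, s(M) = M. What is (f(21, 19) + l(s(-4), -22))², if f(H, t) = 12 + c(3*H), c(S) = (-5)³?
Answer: 625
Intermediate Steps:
c(S) = -125
f(H, t) = -113 (f(H, t) = 12 - 125 = -113)
(f(21, 19) + l(s(-4), -22))² = (-113 - 22*(-4))² = (-113 + 88)² = (-25)² = 625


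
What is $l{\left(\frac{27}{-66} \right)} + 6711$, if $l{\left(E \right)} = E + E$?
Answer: $\frac{73812}{11} \approx 6710.2$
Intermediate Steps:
$l{\left(E \right)} = 2 E$
$l{\left(\frac{27}{-66} \right)} + 6711 = 2 \frac{27}{-66} + 6711 = 2 \cdot 27 \left(- \frac{1}{66}\right) + 6711 = 2 \left(- \frac{9}{22}\right) + 6711 = - \frac{9}{11} + 6711 = \frac{73812}{11}$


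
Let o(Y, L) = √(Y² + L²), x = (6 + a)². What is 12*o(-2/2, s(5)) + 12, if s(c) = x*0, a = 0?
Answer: 24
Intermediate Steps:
x = 36 (x = (6 + 0)² = 6² = 36)
s(c) = 0 (s(c) = 36*0 = 0)
o(Y, L) = √(L² + Y²)
12*o(-2/2, s(5)) + 12 = 12*√(0² + (-2/2)²) + 12 = 12*√(0 + (-2*½)²) + 12 = 12*√(0 + (-1)²) + 12 = 12*√(0 + 1) + 12 = 12*√1 + 12 = 12*1 + 12 = 12 + 12 = 24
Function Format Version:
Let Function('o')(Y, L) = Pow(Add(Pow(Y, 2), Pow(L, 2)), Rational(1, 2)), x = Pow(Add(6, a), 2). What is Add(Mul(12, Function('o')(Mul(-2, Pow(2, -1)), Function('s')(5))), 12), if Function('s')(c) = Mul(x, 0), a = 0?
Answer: 24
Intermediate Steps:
x = 36 (x = Pow(Add(6, 0), 2) = Pow(6, 2) = 36)
Function('s')(c) = 0 (Function('s')(c) = Mul(36, 0) = 0)
Function('o')(Y, L) = Pow(Add(Pow(L, 2), Pow(Y, 2)), Rational(1, 2))
Add(Mul(12, Function('o')(Mul(-2, Pow(2, -1)), Function('s')(5))), 12) = Add(Mul(12, Pow(Add(Pow(0, 2), Pow(Mul(-2, Pow(2, -1)), 2)), Rational(1, 2))), 12) = Add(Mul(12, Pow(Add(0, Pow(Mul(-2, Rational(1, 2)), 2)), Rational(1, 2))), 12) = Add(Mul(12, Pow(Add(0, Pow(-1, 2)), Rational(1, 2))), 12) = Add(Mul(12, Pow(Add(0, 1), Rational(1, 2))), 12) = Add(Mul(12, Pow(1, Rational(1, 2))), 12) = Add(Mul(12, 1), 12) = Add(12, 12) = 24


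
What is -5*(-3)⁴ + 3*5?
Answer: -390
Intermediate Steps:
-5*(-3)⁴ + 3*5 = -5*81 + 15 = -405 + 15 = -390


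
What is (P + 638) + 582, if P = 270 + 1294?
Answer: 2784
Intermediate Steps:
P = 1564
(P + 638) + 582 = (1564 + 638) + 582 = 2202 + 582 = 2784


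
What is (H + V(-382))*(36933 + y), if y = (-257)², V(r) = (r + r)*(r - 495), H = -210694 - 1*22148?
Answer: 45022288652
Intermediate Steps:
H = -232842 (H = -210694 - 22148 = -232842)
V(r) = 2*r*(-495 + r) (V(r) = (2*r)*(-495 + r) = 2*r*(-495 + r))
y = 66049
(H + V(-382))*(36933 + y) = (-232842 + 2*(-382)*(-495 - 382))*(36933 + 66049) = (-232842 + 2*(-382)*(-877))*102982 = (-232842 + 670028)*102982 = 437186*102982 = 45022288652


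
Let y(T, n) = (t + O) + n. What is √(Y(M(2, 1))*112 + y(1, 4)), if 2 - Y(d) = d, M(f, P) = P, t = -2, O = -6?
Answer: 6*√3 ≈ 10.392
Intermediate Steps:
Y(d) = 2 - d
y(T, n) = -8 + n (y(T, n) = (-2 - 6) + n = -8 + n)
√(Y(M(2, 1))*112 + y(1, 4)) = √((2 - 1*1)*112 + (-8 + 4)) = √((2 - 1)*112 - 4) = √(1*112 - 4) = √(112 - 4) = √108 = 6*√3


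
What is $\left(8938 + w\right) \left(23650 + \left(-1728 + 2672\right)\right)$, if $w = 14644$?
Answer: $579975708$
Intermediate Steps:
$\left(8938 + w\right) \left(23650 + \left(-1728 + 2672\right)\right) = \left(8938 + 14644\right) \left(23650 + \left(-1728 + 2672\right)\right) = 23582 \left(23650 + 944\right) = 23582 \cdot 24594 = 579975708$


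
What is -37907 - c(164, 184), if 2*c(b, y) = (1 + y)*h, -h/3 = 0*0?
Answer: -37907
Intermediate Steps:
h = 0 (h = -0*0 = -3*0 = 0)
c(b, y) = 0 (c(b, y) = ((1 + y)*0)/2 = (½)*0 = 0)
-37907 - c(164, 184) = -37907 - 1*0 = -37907 + 0 = -37907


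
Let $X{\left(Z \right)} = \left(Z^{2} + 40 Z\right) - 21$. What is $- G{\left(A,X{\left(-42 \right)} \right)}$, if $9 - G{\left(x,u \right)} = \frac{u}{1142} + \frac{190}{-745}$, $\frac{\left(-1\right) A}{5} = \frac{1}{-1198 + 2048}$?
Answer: $- \frac{1565431}{170158} \approx -9.1999$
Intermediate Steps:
$X{\left(Z \right)} = -21 + Z^{2} + 40 Z$ ($X{\left(Z \right)} = \left(Z^{2} + 40 Z\right) + \left(-28 + 7\right) = \left(Z^{2} + 40 Z\right) - 21 = -21 + Z^{2} + 40 Z$)
$A = - \frac{1}{170}$ ($A = - \frac{5}{-1198 + 2048} = - \frac{5}{850} = \left(-5\right) \frac{1}{850} = - \frac{1}{170} \approx -0.0058824$)
$G{\left(x,u \right)} = \frac{1379}{149} - \frac{u}{1142}$ ($G{\left(x,u \right)} = 9 - \left(\frac{u}{1142} + \frac{190}{-745}\right) = 9 - \left(u \frac{1}{1142} + 190 \left(- \frac{1}{745}\right)\right) = 9 - \left(\frac{u}{1142} - \frac{38}{149}\right) = 9 - \left(- \frac{38}{149} + \frac{u}{1142}\right) = \frac{1379}{149} - \frac{u}{1142}$)
$- G{\left(A,X{\left(-42 \right)} \right)} = - (\frac{1379}{149} - \frac{-21 + \left(-42\right)^{2} + 40 \left(-42\right)}{1142}) = - (\frac{1379}{149} - \frac{-21 + 1764 - 1680}{1142}) = - (\frac{1379}{149} - \frac{63}{1142}) = \left(-1\right) \frac{1565431}{170158} = - \frac{1565431}{170158}$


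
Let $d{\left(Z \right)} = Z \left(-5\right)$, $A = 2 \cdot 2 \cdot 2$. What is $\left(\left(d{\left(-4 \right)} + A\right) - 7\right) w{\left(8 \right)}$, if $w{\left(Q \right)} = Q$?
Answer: $168$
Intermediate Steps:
$A = 8$ ($A = 4 \cdot 2 = 8$)
$d{\left(Z \right)} = - 5 Z$
$\left(\left(d{\left(-4 \right)} + A\right) - 7\right) w{\left(8 \right)} = \left(\left(\left(-5\right) \left(-4\right) + 8\right) - 7\right) 8 = \left(\left(20 + 8\right) - 7\right) 8 = \left(28 - 7\right) 8 = 21 \cdot 8 = 168$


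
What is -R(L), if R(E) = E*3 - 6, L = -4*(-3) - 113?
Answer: 309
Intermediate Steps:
L = -101 (L = 12 - 113 = -101)
R(E) = -6 + 3*E (R(E) = 3*E - 6 = -6 + 3*E)
-R(L) = -(-6 + 3*(-101)) = -(-6 - 303) = -1*(-309) = 309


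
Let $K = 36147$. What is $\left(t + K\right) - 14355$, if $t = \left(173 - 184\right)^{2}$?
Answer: $21913$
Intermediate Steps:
$t = 121$ ($t = \left(-11\right)^{2} = 121$)
$\left(t + K\right) - 14355 = \left(121 + 36147\right) - 14355 = 36268 - 14355 = 21913$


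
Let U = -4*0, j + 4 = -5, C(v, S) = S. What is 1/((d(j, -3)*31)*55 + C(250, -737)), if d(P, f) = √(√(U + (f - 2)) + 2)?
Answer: -1/(737 - 1705*√(2 + I*√5)) ≈ 0.00037025 - 0.00022788*I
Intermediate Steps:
j = -9 (j = -4 - 5 = -9)
U = 0
d(P, f) = √(2 + √(-2 + f)) (d(P, f) = √(√(0 + (f - 2)) + 2) = √(√(0 + (-2 + f)) + 2) = √(√(-2 + f) + 2) = √(2 + √(-2 + f)))
1/((d(j, -3)*31)*55 + C(250, -737)) = 1/((√(2 + √(-2 - 3))*31)*55 - 737) = 1/((√(2 + √(-5))*31)*55 - 737) = 1/((√(2 + I*√5)*31)*55 - 737) = 1/((31*√(2 + I*√5))*55 - 737) = 1/(1705*√(2 + I*√5) - 737) = 1/(-737 + 1705*√(2 + I*√5))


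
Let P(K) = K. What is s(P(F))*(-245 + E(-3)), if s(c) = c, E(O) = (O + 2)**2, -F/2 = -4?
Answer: -1952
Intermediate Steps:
F = 8 (F = -2*(-4) = 8)
E(O) = (2 + O)**2
s(P(F))*(-245 + E(-3)) = 8*(-245 + (2 - 3)**2) = 8*(-245 + (-1)**2) = 8*(-245 + 1) = 8*(-244) = -1952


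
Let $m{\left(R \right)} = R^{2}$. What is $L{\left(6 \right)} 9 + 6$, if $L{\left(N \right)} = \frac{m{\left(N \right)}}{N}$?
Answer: $60$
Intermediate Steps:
$L{\left(N \right)} = N$ ($L{\left(N \right)} = \frac{N^{2}}{N} = N$)
$L{\left(6 \right)} 9 + 6 = 6 \cdot 9 + 6 = 54 + 6 = 60$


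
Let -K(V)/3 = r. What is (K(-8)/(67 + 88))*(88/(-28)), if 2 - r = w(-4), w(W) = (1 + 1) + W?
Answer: 264/1085 ≈ 0.24332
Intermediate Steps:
w(W) = 2 + W
r = 4 (r = 2 - (2 - 4) = 2 - 1*(-2) = 2 + 2 = 4)
K(V) = -12 (K(V) = -3*4 = -12)
(K(-8)/(67 + 88))*(88/(-28)) = (-12/(67 + 88))*(88/(-28)) = (-12/155)*(88*(-1/28)) = -12*1/155*(-22/7) = -12/155*(-22/7) = 264/1085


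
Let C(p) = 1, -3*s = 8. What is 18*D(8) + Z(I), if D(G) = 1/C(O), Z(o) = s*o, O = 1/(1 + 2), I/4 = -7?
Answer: 278/3 ≈ 92.667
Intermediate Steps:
I = -28 (I = 4*(-7) = -28)
O = ⅓ (O = 1/3 = ⅓ ≈ 0.33333)
s = -8/3 (s = -⅓*8 = -8/3 ≈ -2.6667)
Z(o) = -8*o/3
D(G) = 1 (D(G) = 1/1 = 1)
18*D(8) + Z(I) = 18*1 - 8/3*(-28) = 18 + 224/3 = 278/3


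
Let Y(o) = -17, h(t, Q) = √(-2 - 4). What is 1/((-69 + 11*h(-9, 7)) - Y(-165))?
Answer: -26/1715 - 11*I*√6/3430 ≈ -0.01516 - 0.0078555*I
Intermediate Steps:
h(t, Q) = I*√6 (h(t, Q) = √(-6) = I*√6)
1/((-69 + 11*h(-9, 7)) - Y(-165)) = 1/((-69 + 11*(I*√6)) - 1*(-17)) = 1/((-69 + 11*I*√6) + 17) = 1/(-52 + 11*I*√6)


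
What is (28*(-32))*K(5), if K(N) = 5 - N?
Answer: 0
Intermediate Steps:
(28*(-32))*K(5) = (28*(-32))*(5 - 1*5) = -896*(5 - 5) = -896*0 = 0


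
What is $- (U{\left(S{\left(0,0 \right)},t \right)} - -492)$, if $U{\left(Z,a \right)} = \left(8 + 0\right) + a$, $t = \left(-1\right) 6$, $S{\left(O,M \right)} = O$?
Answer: $-494$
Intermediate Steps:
$t = -6$
$U{\left(Z,a \right)} = 8 + a$
$- (U{\left(S{\left(0,0 \right)},t \right)} - -492) = - (\left(8 - 6\right) - -492) = - (2 + 492) = \left(-1\right) 494 = -494$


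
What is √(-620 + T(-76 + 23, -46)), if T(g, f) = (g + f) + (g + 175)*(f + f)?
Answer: 3*I*√1327 ≈ 109.28*I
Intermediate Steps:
T(g, f) = f + g + 2*f*(175 + g) (T(g, f) = (f + g) + (175 + g)*(2*f) = (f + g) + 2*f*(175 + g) = f + g + 2*f*(175 + g))
√(-620 + T(-76 + 23, -46)) = √(-620 + ((-76 + 23) + 351*(-46) + 2*(-46)*(-76 + 23))) = √(-620 + (-53 - 16146 + 2*(-46)*(-53))) = √(-620 + (-53 - 16146 + 4876)) = √(-620 - 11323) = √(-11943) = 3*I*√1327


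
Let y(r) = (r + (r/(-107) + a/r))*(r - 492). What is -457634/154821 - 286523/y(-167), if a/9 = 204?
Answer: -1743454447001743/321659217476754 ≈ -5.4202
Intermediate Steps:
a = 1836 (a = 9*204 = 1836)
y(r) = (-492 + r)*(1836/r + 106*r/107) (y(r) = (r + (r/(-107) + 1836/r))*(r - 492) = (r + (r*(-1/107) + 1836/r))*(-492 + r) = (r + (-r/107 + 1836/r))*(-492 + r) = (r + (1836/r - r/107))*(-492 + r) = (1836/r + 106*r/107)*(-492 + r) = (-492 + r)*(1836/r + 106*r/107))
-457634/154821 - 286523/y(-167) = -457634/154821 - 286523/(1836 - 903312/(-167) - 52152/107*(-167) + (106/107)*(-167)²) = -457634*1/154821 - 286523/(1836 - 903312*(-1/167) + 8709384/107 + (106/107)*27889) = -457634/154821 - 286523/(1836 + 903312/167 + 8709384/107 + 2956234/107) = -457634/154821 - 286523/2077620074/17869 = -457634/154821 - 286523*17869/2077620074 = -457634/154821 - 5119879487/2077620074 = -1743454447001743/321659217476754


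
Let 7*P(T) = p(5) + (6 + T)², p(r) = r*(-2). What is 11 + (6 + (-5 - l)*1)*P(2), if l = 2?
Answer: 23/7 ≈ 3.2857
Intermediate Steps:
p(r) = -2*r
P(T) = -10/7 + (6 + T)²/7 (P(T) = (-2*5 + (6 + T)²)/7 = (-10 + (6 + T)²)/7 = -10/7 + (6 + T)²/7)
11 + (6 + (-5 - l)*1)*P(2) = 11 + (6 + (-5 - 1*2)*1)*(-10/7 + (6 + 2)²/7) = 11 + (6 + (-5 - 2)*1)*(-10/7 + (⅐)*8²) = 11 + (6 - 7*1)*(-10/7 + (⅐)*64) = 11 + (6 - 7)*(-10/7 + 64/7) = 11 - 1*54/7 = 11 - 54/7 = 23/7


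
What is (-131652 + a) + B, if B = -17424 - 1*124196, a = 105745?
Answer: -167527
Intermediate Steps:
B = -141620 (B = -17424 - 124196 = -141620)
(-131652 + a) + B = (-131652 + 105745) - 141620 = -25907 - 141620 = -167527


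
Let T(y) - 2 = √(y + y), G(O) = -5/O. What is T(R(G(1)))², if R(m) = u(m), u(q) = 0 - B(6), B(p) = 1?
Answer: (2 + I*√2)² ≈ 2.0 + 5.6569*I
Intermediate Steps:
u(q) = -1 (u(q) = 0 - 1*1 = 0 - 1 = -1)
R(m) = -1
T(y) = 2 + √2*√y (T(y) = 2 + √(y + y) = 2 + √(2*y) = 2 + √2*√y)
T(R(G(1)))² = (2 + √2*√(-1))² = (2 + √2*I)² = (2 + I*√2)²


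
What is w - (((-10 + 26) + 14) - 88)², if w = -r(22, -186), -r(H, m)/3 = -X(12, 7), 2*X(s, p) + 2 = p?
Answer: -6743/2 ≈ -3371.5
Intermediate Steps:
X(s, p) = -1 + p/2
r(H, m) = 15/2 (r(H, m) = -(-3)*(-1 + (½)*7) = -(-3)*(-1 + 7/2) = -(-3)*5/2 = -3*(-5/2) = 15/2)
w = -15/2 (w = -1*15/2 = -15/2 ≈ -7.5000)
w - (((-10 + 26) + 14) - 88)² = -15/2 - (((-10 + 26) + 14) - 88)² = -15/2 - ((16 + 14) - 88)² = -15/2 - (30 - 88)² = -15/2 - 1*(-58)² = -15/2 - 1*3364 = -15/2 - 3364 = -6743/2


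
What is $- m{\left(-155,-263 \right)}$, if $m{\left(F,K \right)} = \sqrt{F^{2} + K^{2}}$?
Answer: $- \sqrt{93194} \approx -305.28$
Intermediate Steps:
$- m{\left(-155,-263 \right)} = - \sqrt{\left(-155\right)^{2} + \left(-263\right)^{2}} = - \sqrt{24025 + 69169} = - \sqrt{93194}$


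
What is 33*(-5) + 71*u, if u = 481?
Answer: 33986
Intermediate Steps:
33*(-5) + 71*u = 33*(-5) + 71*481 = -165 + 34151 = 33986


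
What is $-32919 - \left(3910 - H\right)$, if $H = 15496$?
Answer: $-21333$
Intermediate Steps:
$-32919 - \left(3910 - H\right) = -32919 - \left(3910 - 15496\right) = -32919 - -11586 = -32919 + 11586 = -21333$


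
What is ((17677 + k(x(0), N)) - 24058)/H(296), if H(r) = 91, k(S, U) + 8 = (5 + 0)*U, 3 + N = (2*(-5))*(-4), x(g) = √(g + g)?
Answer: -6204/91 ≈ -68.176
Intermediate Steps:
x(g) = √2*√g (x(g) = √(2*g) = √2*√g)
N = 37 (N = -3 + (2*(-5))*(-4) = -3 - 10*(-4) = -3 + 40 = 37)
k(S, U) = -8 + 5*U (k(S, U) = -8 + (5 + 0)*U = -8 + 5*U)
((17677 + k(x(0), N)) - 24058)/H(296) = ((17677 + (-8 + 5*37)) - 24058)/91 = ((17677 + (-8 + 185)) - 24058)*(1/91) = ((17677 + 177) - 24058)*(1/91) = (17854 - 24058)*(1/91) = -6204*1/91 = -6204/91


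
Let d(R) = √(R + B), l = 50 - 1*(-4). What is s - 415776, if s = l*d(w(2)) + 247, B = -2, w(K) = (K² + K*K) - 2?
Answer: -415421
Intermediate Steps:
l = 54 (l = 50 + 4 = 54)
w(K) = -2 + 2*K² (w(K) = (K² + K²) - 2 = 2*K² - 2 = -2 + 2*K²)
d(R) = √(-2 + R) (d(R) = √(R - 2) = √(-2 + R))
s = 355 (s = 54*√(-2 + (-2 + 2*2²)) + 247 = 54*√(-2 + (-2 + 2*4)) + 247 = 54*√(-2 + (-2 + 8)) + 247 = 54*√(-2 + 6) + 247 = 54*√4 + 247 = 54*2 + 247 = 108 + 247 = 355)
s - 415776 = 355 - 415776 = -415421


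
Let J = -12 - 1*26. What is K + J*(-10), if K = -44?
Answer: 336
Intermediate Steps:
J = -38 (J = -12 - 26 = -38)
K + J*(-10) = -44 - 38*(-10) = -44 + 380 = 336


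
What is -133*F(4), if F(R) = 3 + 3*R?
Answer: -1995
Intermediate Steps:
-133*F(4) = -133*(3 + 3*4) = -133*(3 + 12) = -133*15 = -1995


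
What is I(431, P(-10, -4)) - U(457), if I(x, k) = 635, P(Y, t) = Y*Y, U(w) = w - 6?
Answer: 184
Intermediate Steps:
U(w) = -6 + w
P(Y, t) = Y**2
I(431, P(-10, -4)) - U(457) = 635 - (-6 + 457) = 635 - 1*451 = 635 - 451 = 184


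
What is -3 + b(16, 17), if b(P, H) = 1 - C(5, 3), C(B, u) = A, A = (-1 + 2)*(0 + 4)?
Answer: -6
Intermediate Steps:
A = 4 (A = 1*4 = 4)
C(B, u) = 4
b(P, H) = -3 (b(P, H) = 1 - 1*4 = 1 - 4 = -3)
-3 + b(16, 17) = -3 - 3 = -6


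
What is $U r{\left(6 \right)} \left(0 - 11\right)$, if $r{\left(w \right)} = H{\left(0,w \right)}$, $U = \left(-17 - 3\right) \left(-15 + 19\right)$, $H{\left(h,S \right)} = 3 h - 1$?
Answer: $-880$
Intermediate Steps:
$H{\left(h,S \right)} = -1 + 3 h$
$U = -80$ ($U = \left(-20\right) 4 = -80$)
$r{\left(w \right)} = -1$ ($r{\left(w \right)} = -1 + 3 \cdot 0 = -1 + 0 = -1$)
$U r{\left(6 \right)} \left(0 - 11\right) = \left(-80\right) \left(-1\right) \left(0 - 11\right) = 80 \left(0 - 11\right) = 80 \left(-11\right) = -880$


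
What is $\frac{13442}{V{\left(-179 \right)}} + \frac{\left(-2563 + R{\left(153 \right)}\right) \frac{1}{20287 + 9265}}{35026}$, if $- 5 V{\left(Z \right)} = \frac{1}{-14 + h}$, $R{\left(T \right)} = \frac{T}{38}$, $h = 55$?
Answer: $- \frac{108387392918976601}{39333357376} \approx -2.7556 \cdot 10^{6}$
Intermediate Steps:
$R{\left(T \right)} = \frac{T}{38}$ ($R{\left(T \right)} = T \frac{1}{38} = \frac{T}{38}$)
$V{\left(Z \right)} = - \frac{1}{205}$ ($V{\left(Z \right)} = - \frac{1}{5 \left(-14 + 55\right)} = - \frac{1}{5 \cdot 41} = \left(- \frac{1}{5}\right) \frac{1}{41} = - \frac{1}{205}$)
$\frac{13442}{V{\left(-179 \right)}} + \frac{\left(-2563 + R{\left(153 \right)}\right) \frac{1}{20287 + 9265}}{35026} = \frac{13442}{- \frac{1}{205}} + \frac{\left(-2563 + \frac{1}{38} \cdot 153\right) \frac{1}{20287 + 9265}}{35026} = 13442 \left(-205\right) + \frac{-2563 + \frac{153}{38}}{29552} \cdot \frac{1}{35026} = -2755610 + \left(- \frac{97241}{38}\right) \frac{1}{29552} \cdot \frac{1}{35026} = -2755610 - \frac{97241}{39333357376} = - \frac{108387392918976601}{39333357376}$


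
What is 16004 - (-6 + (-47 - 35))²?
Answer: 8260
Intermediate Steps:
16004 - (-6 + (-47 - 35))² = 16004 - (-6 - 82)² = 16004 - 1*(-88)² = 16004 - 1*7744 = 16004 - 7744 = 8260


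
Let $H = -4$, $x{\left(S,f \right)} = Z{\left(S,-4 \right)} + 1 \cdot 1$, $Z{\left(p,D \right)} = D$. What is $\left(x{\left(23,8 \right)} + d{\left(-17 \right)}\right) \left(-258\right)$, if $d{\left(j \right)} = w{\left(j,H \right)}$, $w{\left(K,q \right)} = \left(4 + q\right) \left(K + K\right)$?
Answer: $774$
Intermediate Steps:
$x{\left(S,f \right)} = -3$ ($x{\left(S,f \right)} = -4 + 1 \cdot 1 = -4 + 1 = -3$)
$w{\left(K,q \right)} = 2 K \left(4 + q\right)$ ($w{\left(K,q \right)} = \left(4 + q\right) 2 K = 2 K \left(4 + q\right)$)
$d{\left(j \right)} = 0$ ($d{\left(j \right)} = 2 j \left(4 - 4\right) = 2 j 0 = 0$)
$\left(x{\left(23,8 \right)} + d{\left(-17 \right)}\right) \left(-258\right) = \left(-3 + 0\right) \left(-258\right) = \left(-3\right) \left(-258\right) = 774$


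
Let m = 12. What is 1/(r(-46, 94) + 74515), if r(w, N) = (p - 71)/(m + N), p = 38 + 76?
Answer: 106/7898633 ≈ 1.3420e-5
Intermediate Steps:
p = 114
r(w, N) = 43/(12 + N) (r(w, N) = (114 - 71)/(12 + N) = 43/(12 + N))
1/(r(-46, 94) + 74515) = 1/(43/(12 + 94) + 74515) = 1/(43/106 + 74515) = 1/(7898633/106) = 106/7898633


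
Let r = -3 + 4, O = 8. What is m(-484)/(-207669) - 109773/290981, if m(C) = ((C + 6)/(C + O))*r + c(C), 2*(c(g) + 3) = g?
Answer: -1802885778985/4793933507594 ≈ -0.37608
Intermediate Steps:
c(g) = -3 + g/2
r = 1
m(C) = -3 + C/2 + (6 + C)/(8 + C) (m(C) = ((C + 6)/(C + 8))*1 + (-3 + C/2) = ((6 + C)/(8 + C))*1 + (-3 + C/2) = (6 + C)/(8 + C) + (-3 + C/2) = -3 + C/2 + (6 + C)/(8 + C))
m(-484)/(-207669) - 109773/290981 = ((-36 + (-484)**2 + 4*(-484))/(2*(8 - 484)))/(-207669) - 109773/290981 = ((1/2)*(-36 + 234256 - 1936)/(-476))*(-1/207669) - 109773*1/290981 = ((1/2)*(-1/476)*232284)*(-1/207669) - 109773/290981 = -58071/238*(-1/207669) - 109773/290981 = 19357/16475074 - 109773/290981 = -1802885778985/4793933507594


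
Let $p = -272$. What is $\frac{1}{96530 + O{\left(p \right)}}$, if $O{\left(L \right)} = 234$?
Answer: $\frac{1}{96764} \approx 1.0334 \cdot 10^{-5}$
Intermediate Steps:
$\frac{1}{96530 + O{\left(p \right)}} = \frac{1}{96530 + 234} = \frac{1}{96764}$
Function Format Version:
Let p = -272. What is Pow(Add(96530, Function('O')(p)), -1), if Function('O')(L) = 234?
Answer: Rational(1, 96764) ≈ 1.0334e-5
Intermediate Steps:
Pow(Add(96530, Function('O')(p)), -1) = Pow(Add(96530, 234), -1) = Pow(96764, -1) = Rational(1, 96764)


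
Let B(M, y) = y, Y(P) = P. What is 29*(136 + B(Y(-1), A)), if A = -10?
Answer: 3654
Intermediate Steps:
29*(136 + B(Y(-1), A)) = 29*(136 - 10) = 29*126 = 3654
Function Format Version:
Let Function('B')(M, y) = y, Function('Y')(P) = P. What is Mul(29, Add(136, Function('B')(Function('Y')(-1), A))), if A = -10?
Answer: 3654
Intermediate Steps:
Mul(29, Add(136, Function('B')(Function('Y')(-1), A))) = Mul(29, Add(136, -10)) = Mul(29, 126) = 3654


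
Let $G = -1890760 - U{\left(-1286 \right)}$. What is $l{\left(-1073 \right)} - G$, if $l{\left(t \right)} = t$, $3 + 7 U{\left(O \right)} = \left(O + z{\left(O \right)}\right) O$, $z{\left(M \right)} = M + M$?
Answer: $\frac{18189194}{7} \approx 2.5985 \cdot 10^{6}$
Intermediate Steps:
$z{\left(M \right)} = 2 M$
$U{\left(O \right)} = - \frac{3}{7} + \frac{3 O^{2}}{7}$ ($U{\left(O \right)} = - \frac{3}{7} + \frac{\left(O + 2 O\right) O}{7} = - \frac{3}{7} + \frac{3 O O}{7} = - \frac{3}{7} + \frac{3 O^{2}}{7}$)
$G = - \frac{18196705}{7}$ ($G = -1890760 - \left(- \frac{3}{7} + \frac{3 \left(-1286\right)^{2}}{7}\right) = -1890760 - \left(- \frac{3}{7} + \frac{3}{7} \cdot 1653796\right) = -1890760 - \left(- \frac{3}{7} + \frac{4961388}{7}\right) = -1890760 - \frac{4961385}{7} = - \frac{18196705}{7} \approx -2.5995 \cdot 10^{6}$)
$l{\left(-1073 \right)} - G = -1073 - - \frac{18196705}{7} = -1073 + \frac{18196705}{7} = \frac{18189194}{7}$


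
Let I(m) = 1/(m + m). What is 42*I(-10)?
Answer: -21/10 ≈ -2.1000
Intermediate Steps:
I(m) = 1/(2*m)
42*I(-10) = 42*((½)/(-10)) = 42*((½)*(-⅒)) = 42*(-1/20) = -21/10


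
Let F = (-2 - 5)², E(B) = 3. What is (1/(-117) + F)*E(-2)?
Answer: 5732/39 ≈ 146.97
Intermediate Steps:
F = 49 (F = (-7)² = 49)
(1/(-117) + F)*E(-2) = (1/(-117) + 49)*3 = (-1/117 + 49)*3 = (5732/117)*3 = 5732/39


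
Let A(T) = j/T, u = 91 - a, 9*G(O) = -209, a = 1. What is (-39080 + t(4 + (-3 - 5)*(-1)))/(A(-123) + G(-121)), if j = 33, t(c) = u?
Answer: 7193655/4334 ≈ 1659.8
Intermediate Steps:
G(O) = -209/9 (G(O) = (1/9)*(-209) = -209/9)
u = 90 (u = 91 - 1*1 = 91 - 1 = 90)
t(c) = 90
A(T) = 33/T
(-39080 + t(4 + (-3 - 5)*(-1)))/(A(-123) + G(-121)) = (-39080 + 90)/(33/(-123) - 209/9) = -38990/(33*(-1/123) - 209/9) = -38990/(-11/41 - 209/9) = -38990/(-8668/369) = -38990*(-369/8668) = 7193655/4334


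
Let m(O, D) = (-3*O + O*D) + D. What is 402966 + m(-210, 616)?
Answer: 274852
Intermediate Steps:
m(O, D) = D - 3*O + D*O (m(O, D) = (-3*O + D*O) + D = D - 3*O + D*O)
402966 + m(-210, 616) = 402966 + (616 - 3*(-210) + 616*(-210)) = 402966 + (616 + 630 - 129360) = 402966 - 128114 = 274852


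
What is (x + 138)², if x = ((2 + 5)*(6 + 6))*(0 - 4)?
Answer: 39204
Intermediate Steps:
x = -336 (x = (7*12)*(-4) = 84*(-4) = -336)
(x + 138)² = (-336 + 138)² = (-198)² = 39204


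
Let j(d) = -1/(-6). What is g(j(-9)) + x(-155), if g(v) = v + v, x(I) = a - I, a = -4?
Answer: 454/3 ≈ 151.33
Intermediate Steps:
x(I) = -4 - I
j(d) = 1/6 (j(d) = -1*(-1/6) = 1/6)
g(v) = 2*v
g(j(-9)) + x(-155) = 2*(1/6) + (-4 - 1*(-155)) = 1/3 + (-4 + 155) = 1/3 + 151 = 454/3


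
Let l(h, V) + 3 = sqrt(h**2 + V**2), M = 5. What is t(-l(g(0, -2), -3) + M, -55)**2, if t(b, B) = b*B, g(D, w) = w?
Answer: 232925 - 48400*sqrt(13) ≈ 58416.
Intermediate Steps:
l(h, V) = -3 + sqrt(V**2 + h**2) (l(h, V) = -3 + sqrt(h**2 + V**2) = -3 + sqrt(V**2 + h**2))
t(b, B) = B*b
t(-l(g(0, -2), -3) + M, -55)**2 = (-55*(-(-3 + sqrt((-3)**2 + (-2)**2)) + 5))**2 = (-55*(-(-3 + sqrt(9 + 4)) + 5))**2 = (-55*(-(-3 + sqrt(13)) + 5))**2 = (-55*((3 - sqrt(13)) + 5))**2 = (-55*(8 - sqrt(13)))**2 = (-440 + 55*sqrt(13))**2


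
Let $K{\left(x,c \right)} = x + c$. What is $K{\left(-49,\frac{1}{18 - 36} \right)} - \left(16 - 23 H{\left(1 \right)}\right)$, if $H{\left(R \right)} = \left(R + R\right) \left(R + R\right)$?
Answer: $\frac{485}{18} \approx 26.944$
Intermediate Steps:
$H{\left(R \right)} = 4 R^{2}$ ($H{\left(R \right)} = 2 R 2 R = 4 R^{2}$)
$K{\left(x,c \right)} = c + x$
$K{\left(-49,\frac{1}{18 - 36} \right)} - \left(16 - 23 H{\left(1 \right)}\right) = \left(\frac{1}{18 - 36} - 49\right) - \left(16 - 23 \cdot 4 \cdot 1^{2}\right) = \left(\frac{1}{-18} - 49\right) - \left(16 - 23 \cdot 4 \cdot 1\right) = \left(- \frac{1}{18} - 49\right) - \left(16 - 92\right) = - \frac{883}{18} - \left(16 - 92\right) = - \frac{883}{18} - -76 = - \frac{883}{18} + 76 = \frac{485}{18}$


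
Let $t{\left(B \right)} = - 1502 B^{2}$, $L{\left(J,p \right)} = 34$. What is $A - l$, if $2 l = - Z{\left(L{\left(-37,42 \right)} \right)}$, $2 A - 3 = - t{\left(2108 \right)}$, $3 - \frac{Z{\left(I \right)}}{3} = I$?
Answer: $3337191619$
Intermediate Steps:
$Z{\left(I \right)} = 9 - 3 I$
$A = \frac{6674383331}{2}$ ($A = \frac{3}{2} + \frac{\left(-1\right) \left(- 1502 \cdot 2108^{2}\right)}{2} = \frac{3}{2} + \frac{\left(-1\right) \left(\left(-1502\right) 4443664\right)}{2} = \frac{3}{2} + \frac{\left(-1\right) \left(-6674383328\right)}{2} = \frac{3}{2} + \frac{1}{2} \cdot 6674383328 = \frac{3}{2} + 3337191664 = \frac{6674383331}{2} \approx 3.3372 \cdot 10^{9}$)
$l = \frac{93}{2}$ ($l = \frac{\left(-1\right) \left(9 - 102\right)}{2} = \frac{\left(-1\right) \left(-93\right)}{2} = \frac{1}{2} \cdot 93 = \frac{93}{2} \approx 46.5$)
$A - l = \frac{6674383331}{2} - \frac{93}{2} = 3337191619$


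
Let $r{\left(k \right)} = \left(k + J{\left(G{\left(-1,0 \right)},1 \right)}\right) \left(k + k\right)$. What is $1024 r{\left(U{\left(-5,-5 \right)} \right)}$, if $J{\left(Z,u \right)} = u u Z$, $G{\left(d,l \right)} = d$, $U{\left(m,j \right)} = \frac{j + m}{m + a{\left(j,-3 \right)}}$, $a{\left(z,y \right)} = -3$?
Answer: $640$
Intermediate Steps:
$U{\left(m,j \right)} = \frac{j + m}{-3 + m}$ ($U{\left(m,j \right)} = \frac{j + m}{m - 3} = \frac{j + m}{-3 + m}$)
$J{\left(Z,u \right)} = Z u^{2}$ ($J{\left(Z,u \right)} = u^{2} Z = Z u^{2}$)
$r{\left(k \right)} = 2 k \left(-1 + k\right)$ ($r{\left(k \right)} = \left(k - 1^{2}\right) \left(k + k\right) = \left(k - 1\right) 2 k = \left(-1 + k\right) 2 k = 2 k \left(-1 + k\right)$)
$1024 r{\left(U{\left(-5,-5 \right)} \right)} = 1024 \cdot 2 \frac{-5 - 5}{-3 - 5} \left(-1 + \frac{-5 - 5}{-3 - 5}\right) = 1024 \cdot 2 \frac{1}{-8} \left(-10\right) \left(-1 + \frac{1}{-8} \left(-10\right)\right) = 1024 \cdot 2 \left(\left(- \frac{1}{8}\right) \left(-10\right)\right) \left(-1 - - \frac{5}{4}\right) = 1024 \cdot 2 \cdot \frac{5}{4} \left(-1 + \frac{5}{4}\right) = 1024 \cdot 2 \cdot \frac{5}{4} \cdot \frac{1}{4} = 1024 \cdot \frac{5}{8} = 640$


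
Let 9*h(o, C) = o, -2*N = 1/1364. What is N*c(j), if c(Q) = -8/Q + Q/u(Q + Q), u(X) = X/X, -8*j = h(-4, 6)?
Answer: 2591/49104 ≈ 0.052766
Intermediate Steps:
N = -1/2728 (N = -1/2/1364 = -1/2*1/1364 = -1/2728 ≈ -0.00036657)
h(o, C) = o/9
j = 1/18 (j = -(-4)/72 = -1/8*(-4/9) = 1/18 ≈ 0.055556)
u(X) = 1
c(Q) = Q - 8/Q (c(Q) = -8/Q + Q/1 = -8/Q + Q*1 = -8/Q + Q = Q - 8/Q)
N*c(j) = -(1/18 - 8/1/18)/2728 = -(1/18 - 8*18)/2728 = -(1/18 - 144)/2728 = -1/2728*(-2591/18) = 2591/49104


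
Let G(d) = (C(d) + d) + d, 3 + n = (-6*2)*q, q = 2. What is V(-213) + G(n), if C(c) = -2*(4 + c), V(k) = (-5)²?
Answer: 17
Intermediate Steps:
V(k) = 25
C(c) = -8 - 2*c
n = -27 (n = -3 - 6*2*2 = -3 - 12*2 = -3 - 24 = -27)
G(d) = -8 (G(d) = ((-8 - 2*d) + d) + d = (-8 - d) + d = -8)
V(-213) + G(n) = 25 - 8 = 17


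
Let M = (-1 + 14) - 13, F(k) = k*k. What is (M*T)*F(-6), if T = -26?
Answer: 0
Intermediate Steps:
F(k) = k²
M = 0 (M = 13 - 13 = 0)
(M*T)*F(-6) = (0*(-26))*(-6)² = 0*36 = 0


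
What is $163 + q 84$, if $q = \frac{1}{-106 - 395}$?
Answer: $\frac{27193}{167} \approx 162.83$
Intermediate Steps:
$q = - \frac{1}{501}$ ($q = \frac{1}{-501} = - \frac{1}{501} \approx -0.001996$)
$163 + q 84 = 163 - \frac{28}{167} = \frac{27193}{167}$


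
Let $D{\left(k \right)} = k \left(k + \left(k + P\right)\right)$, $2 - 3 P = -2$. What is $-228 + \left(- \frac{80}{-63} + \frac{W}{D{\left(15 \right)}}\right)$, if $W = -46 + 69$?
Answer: $- \frac{6712031}{29610} \approx -226.68$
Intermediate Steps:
$P = \frac{4}{3}$ ($P = \frac{2}{3} - - \frac{2}{3} = \frac{2}{3} + \frac{2}{3} = \frac{4}{3} \approx 1.3333$)
$W = 23$
$D{\left(k \right)} = k \left(\frac{4}{3} + 2 k\right)$ ($D{\left(k \right)} = k \left(k + \left(k + \frac{4}{3}\right)\right) = k \left(k + \left(\frac{4}{3} + k\right)\right) = k \left(\frac{4}{3} + 2 k\right)$)
$-228 + \left(- \frac{80}{-63} + \frac{W}{D{\left(15 \right)}}\right) = -228 + \left(- \frac{80}{-63} + \frac{23}{\frac{2}{3} \cdot 15 \left(2 + 3 \cdot 15\right)}\right) = -228 + \left(\left(-80\right) \left(- \frac{1}{63}\right) + \frac{23}{\frac{2}{3} \cdot 15 \left(2 + 45\right)}\right) = -228 + \left(\frac{80}{63} + \frac{23}{\frac{2}{3} \cdot 15 \cdot 47}\right) = -228 + \left(\frac{80}{63} + \frac{23}{470}\right) = -228 + \frac{39049}{29610} = - \frac{6712031}{29610}$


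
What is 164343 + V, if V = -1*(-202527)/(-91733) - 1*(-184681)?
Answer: 32016816065/91733 ≈ 3.4902e+5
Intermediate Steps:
V = 16941139646/91733 (V = 202527*(-1/91733) + 184681 = -202527/91733 + 184681 = 16941139646/91733 ≈ 1.8468e+5)
164343 + V = 164343 + 16941139646/91733 = 32016816065/91733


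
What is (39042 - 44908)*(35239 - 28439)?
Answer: -39888800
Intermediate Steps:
(39042 - 44908)*(35239 - 28439) = -5866*6800 = -39888800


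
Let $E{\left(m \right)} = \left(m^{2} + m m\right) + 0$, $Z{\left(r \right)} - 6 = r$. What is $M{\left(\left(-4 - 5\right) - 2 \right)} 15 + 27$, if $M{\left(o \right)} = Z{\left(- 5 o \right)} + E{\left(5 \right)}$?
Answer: $1692$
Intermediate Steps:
$Z{\left(r \right)} = 6 + r$
$E{\left(m \right)} = 2 m^{2}$ ($E{\left(m \right)} = \left(m^{2} + m^{2}\right) + 0 = 2 m^{2} + 0 = 2 m^{2}$)
$M{\left(o \right)} = 56 - 5 o$ ($M{\left(o \right)} = \left(6 - 5 o\right) + 2 \cdot 5^{2} = \left(6 - 5 o\right) + 2 \cdot 25 = \left(6 - 5 o\right) + 50 = 56 - 5 o$)
$M{\left(\left(-4 - 5\right) - 2 \right)} 15 + 27 = \left(56 - 5 \left(\left(-4 - 5\right) - 2\right)\right) 15 + 27 = \left(56 - 5 \left(-9 - 2\right)\right) 15 + 27 = \left(56 - -55\right) 15 + 27 = \left(56 + 55\right) 15 + 27 = 111 \cdot 15 + 27 = 1665 + 27 = 1692$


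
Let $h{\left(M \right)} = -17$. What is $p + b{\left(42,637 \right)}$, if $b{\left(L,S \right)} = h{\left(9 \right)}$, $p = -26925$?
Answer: $-26942$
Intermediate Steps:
$b{\left(L,S \right)} = -17$
$p + b{\left(42,637 \right)} = -26925 - 17 = -26942$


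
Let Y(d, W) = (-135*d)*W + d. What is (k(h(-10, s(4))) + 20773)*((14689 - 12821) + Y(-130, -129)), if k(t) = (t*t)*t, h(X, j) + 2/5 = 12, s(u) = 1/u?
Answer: -6315500942244/125 ≈ -5.0524e+10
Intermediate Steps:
Y(d, W) = d - 135*W*d (Y(d, W) = -135*W*d + d = d - 135*W*d)
h(X, j) = 58/5 (h(X, j) = -⅖ + 12 = 58/5)
k(t) = t³ (k(t) = t²*t = t³)
(k(h(-10, s(4))) + 20773)*((14689 - 12821) + Y(-130, -129)) = ((58/5)³ + 20773)*((14689 - 12821) - 130*(1 - 135*(-129))) = (195112/125 + 20773)*(1868 - 130*(1 + 17415)) = 2791737*(1868 - 130*17416)/125 = 2791737*(1868 - 2264080)/125 = (2791737/125)*(-2262212) = -6315500942244/125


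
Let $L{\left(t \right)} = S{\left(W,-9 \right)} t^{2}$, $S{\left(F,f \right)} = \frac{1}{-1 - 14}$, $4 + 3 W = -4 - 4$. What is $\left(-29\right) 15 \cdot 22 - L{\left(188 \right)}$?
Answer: $- \frac{108206}{15} \approx -7213.7$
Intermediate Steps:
$W = -4$ ($W = - \frac{4}{3} + \frac{-4 - 4}{3} = - \frac{4}{3} + \frac{1}{3} \left(-8\right) = - \frac{4}{3} - \frac{8}{3} = -4$)
$S{\left(F,f \right)} = - \frac{1}{15}$ ($S{\left(F,f \right)} = \frac{1}{-15} = - \frac{1}{15}$)
$L{\left(t \right)} = - \frac{t^{2}}{15}$
$\left(-29\right) 15 \cdot 22 - L{\left(188 \right)} = \left(-29\right) 15 \cdot 22 - - \frac{188^{2}}{15} = \left(-435\right) 22 - \left(- \frac{1}{15}\right) 35344 = -9570 - - \frac{35344}{15} = -9570 + \frac{35344}{15} = - \frac{108206}{15}$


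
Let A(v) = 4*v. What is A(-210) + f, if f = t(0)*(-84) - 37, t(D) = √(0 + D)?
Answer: -877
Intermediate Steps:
t(D) = √D
f = -37 (f = √0*(-84) - 37 = 0*(-84) - 37 = 0 - 37 = -37)
A(-210) + f = 4*(-210) - 37 = -840 - 37 = -877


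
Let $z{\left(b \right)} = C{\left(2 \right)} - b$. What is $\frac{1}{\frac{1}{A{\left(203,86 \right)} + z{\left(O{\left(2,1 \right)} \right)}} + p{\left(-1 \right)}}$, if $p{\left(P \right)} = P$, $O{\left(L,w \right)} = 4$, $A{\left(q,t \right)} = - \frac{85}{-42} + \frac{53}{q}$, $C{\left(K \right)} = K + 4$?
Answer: $- \frac{5219}{4001} \approx -1.3044$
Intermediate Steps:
$C{\left(K \right)} = 4 + K$
$A{\left(q,t \right)} = \frac{85}{42} + \frac{53}{q}$ ($A{\left(q,t \right)} = \left(-85\right) \left(- \frac{1}{42}\right) + \frac{53}{q} = \frac{85}{42} + \frac{53}{q}$)
$z{\left(b \right)} = 6 - b$ ($z{\left(b \right)} = \left(4 + 2\right) - b = 6 - b$)
$\frac{1}{\frac{1}{A{\left(203,86 \right)} + z{\left(O{\left(2,1 \right)} \right)}} + p{\left(-1 \right)}} = \frac{1}{\frac{1}{\left(\frac{85}{42} + \frac{53}{203}\right) + \left(6 - 4\right)} - 1} = \frac{1}{\frac{1}{\left(\frac{85}{42} + 53 \cdot \frac{1}{203}\right) + \left(6 - 4\right)} - 1} = \frac{1}{\frac{1}{\left(\frac{85}{42} + \frac{53}{203}\right) + 2} - 1} = \frac{1}{\frac{1}{\frac{2783}{1218} + 2} - 1} = \frac{1}{\frac{1}{\frac{5219}{1218}} - 1} = \frac{1}{\frac{1218}{5219} - 1} = \frac{1}{- \frac{4001}{5219}} = - \frac{5219}{4001}$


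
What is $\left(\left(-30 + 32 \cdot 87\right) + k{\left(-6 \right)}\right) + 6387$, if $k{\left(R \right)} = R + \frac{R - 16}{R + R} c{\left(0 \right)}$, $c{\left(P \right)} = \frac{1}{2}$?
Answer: $\frac{109631}{12} \approx 9135.9$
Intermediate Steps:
$c{\left(P \right)} = \frac{1}{2}$
$k{\left(R \right)} = R + \frac{-16 + R}{4 R}$ ($k{\left(R \right)} = R + \frac{R - 16}{R + R} \frac{1}{2} = R + \frac{-16 + R}{2 R} \frac{1}{2} = R + \frac{-16 + R}{4 R}$)
$\left(\left(-30 + 32 \cdot 87\right) + k{\left(-6 \right)}\right) + 6387 = \left(\left(-30 + 32 \cdot 87\right) - \left(\frac{23}{4} - \frac{2}{3}\right)\right) + 6387 = \left(\left(-30 + 2784\right) - \frac{61}{12}\right) + 6387 = \left(2754 + \left(\frac{1}{4} - 6 + \frac{2}{3}\right)\right) + 6387 = \left(2754 - \frac{61}{12}\right) + 6387 = \frac{32987}{12} + 6387 = \frac{109631}{12}$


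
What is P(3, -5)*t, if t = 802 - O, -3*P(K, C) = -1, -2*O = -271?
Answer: 1333/6 ≈ 222.17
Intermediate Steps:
O = 271/2 (O = -½*(-271) = 271/2 ≈ 135.50)
P(K, C) = ⅓ (P(K, C) = -⅓*(-1) = ⅓)
t = 1333/2 (t = 802 - 1*271/2 = 802 - 271/2 = 1333/2 ≈ 666.50)
P(3, -5)*t = (⅓)*(1333/2) = 1333/6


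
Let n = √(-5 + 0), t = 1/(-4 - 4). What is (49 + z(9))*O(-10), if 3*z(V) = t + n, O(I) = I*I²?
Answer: -146875/3 - 1000*I*√5/3 ≈ -48958.0 - 745.36*I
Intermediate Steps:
O(I) = I³
t = -⅛ (t = 1/(-8) = -⅛ ≈ -0.12500)
n = I*√5 (n = √(-5) = I*√5 ≈ 2.2361*I)
z(V) = -1/24 + I*√5/3 (z(V) = (-⅛ + I*√5)/3 = -1/24 + I*√5/3)
(49 + z(9))*O(-10) = (49 + (-1/24 + I*√5/3))*(-10)³ = (1175/24 + I*√5/3)*(-1000) = -146875/3 - 1000*I*√5/3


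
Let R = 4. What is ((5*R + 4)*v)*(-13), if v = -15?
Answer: 4680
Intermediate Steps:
((5*R + 4)*v)*(-13) = ((5*4 + 4)*(-15))*(-13) = ((20 + 4)*(-15))*(-13) = (24*(-15))*(-13) = -360*(-13) = 4680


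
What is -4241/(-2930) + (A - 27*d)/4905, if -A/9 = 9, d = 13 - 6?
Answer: 444689/319370 ≈ 1.3924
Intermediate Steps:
d = 7
A = -81 (A = -9*9 = -81)
-4241/(-2930) + (A - 27*d)/4905 = -4241/(-2930) + (-81 - 27*7)/4905 = -4241*(-1/2930) + (-81 - 189)*(1/4905) = 4241/2930 - 270*1/4905 = 4241/2930 - 6/109 = 444689/319370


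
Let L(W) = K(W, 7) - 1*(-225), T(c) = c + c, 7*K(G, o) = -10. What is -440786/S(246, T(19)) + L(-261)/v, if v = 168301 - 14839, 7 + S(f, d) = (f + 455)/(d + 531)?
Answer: 44904277224181/587605998 ≈ 76419.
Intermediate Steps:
K(G, o) = -10/7 (K(G, o) = (1/7)*(-10) = -10/7)
T(c) = 2*c
S(f, d) = -7 + (455 + f)/(531 + d) (S(f, d) = -7 + (f + 455)/(d + 531) = -7 + (455 + f)/(531 + d))
v = 153462
L(W) = 1565/7 (L(W) = -10/7 - 1*(-225) = -10/7 + 225 = 1565/7)
-440786/S(246, T(19)) + L(-261)/v = -440786*(531 + 2*19)/(-3262 + 246 - 14*19) + (1565/7)/153462 = -440786*(531 + 38)/(-3262 + 246 - 7*38) + (1565/7)*(1/153462) = -440786*569/(-3262 + 246 - 266) + 1565/1074234 = -440786/((1/569)*(-3282)) + 1565/1074234 = -440786/(-3282/569) + 1565/1074234 = -440786*(-569/3282) + 1565/1074234 = 125403617/1641 + 1565/1074234 = 44904277224181/587605998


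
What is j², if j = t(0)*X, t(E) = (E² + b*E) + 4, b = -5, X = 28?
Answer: 12544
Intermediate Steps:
t(E) = 4 + E² - 5*E (t(E) = (E² - 5*E) + 4 = 4 + E² - 5*E)
j = 112 (j = (4 + 0² - 5*0)*28 = (4 + 0 + 0)*28 = 4*28 = 112)
j² = 112² = 12544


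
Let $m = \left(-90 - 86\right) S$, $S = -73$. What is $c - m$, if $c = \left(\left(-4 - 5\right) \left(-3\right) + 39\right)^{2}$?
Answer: $-8492$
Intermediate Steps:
$c = 4356$ ($c = \left(\left(-9\right) \left(-3\right) + 39\right)^{2} = \left(27 + 39\right)^{2} = 66^{2} = 4356$)
$m = 12848$ ($m = \left(-90 - 86\right) \left(-73\right) = \left(-176\right) \left(-73\right) = 12848$)
$c - m = 4356 - 12848 = -8492$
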